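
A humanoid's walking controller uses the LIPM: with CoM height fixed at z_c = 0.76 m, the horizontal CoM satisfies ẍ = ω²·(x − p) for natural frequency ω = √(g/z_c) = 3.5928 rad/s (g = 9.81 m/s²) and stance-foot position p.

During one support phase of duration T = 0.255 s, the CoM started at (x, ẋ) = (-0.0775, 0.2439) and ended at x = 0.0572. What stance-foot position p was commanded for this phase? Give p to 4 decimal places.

p = -0.2185

ωT = 3.5928·0.255 = 0.916164; cosh(ωT) = 1.449867, sinh(ωT) = 1.049816
x(T) = p + (x₀−p)·cosh(ωT) + (ẋ₀/ω)·sinh(ωT) ⇒ p·(1 − cosh) = x(T) − x₀·cosh − (ẋ₀/ω)·sinh
numerator   = 0.0572 − (-0.0775)·1.449867 − (0.2439/3.5928)·1.049816 = 0.098297
denominator = 1 − 1.449867 = -0.449867
p = 0.098297 / -0.449867 = -0.2185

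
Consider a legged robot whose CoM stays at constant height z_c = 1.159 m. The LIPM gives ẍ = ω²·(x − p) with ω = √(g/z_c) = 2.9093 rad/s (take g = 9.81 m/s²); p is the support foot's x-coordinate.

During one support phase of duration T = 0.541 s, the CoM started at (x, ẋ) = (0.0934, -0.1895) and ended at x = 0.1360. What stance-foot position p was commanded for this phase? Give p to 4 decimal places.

ωT = 2.9093·0.541 = 1.573931; cosh(ωT) = 2.516405, sinh(ωT) = 2.309176
x(T) = p + (x₀−p)·cosh(ωT) + (ẋ₀/ω)·sinh(ωT) ⇒ p·(1 − cosh) = x(T) − x₀·cosh − (ẋ₀/ω)·sinh
numerator   = 0.1360 − (0.0934)·2.516405 − (-0.1895/2.9093)·2.309176 = 0.051378
denominator = 1 − 2.516405 = -1.516405
p = 0.051378 / -1.516405 = -0.0339

p = -0.0339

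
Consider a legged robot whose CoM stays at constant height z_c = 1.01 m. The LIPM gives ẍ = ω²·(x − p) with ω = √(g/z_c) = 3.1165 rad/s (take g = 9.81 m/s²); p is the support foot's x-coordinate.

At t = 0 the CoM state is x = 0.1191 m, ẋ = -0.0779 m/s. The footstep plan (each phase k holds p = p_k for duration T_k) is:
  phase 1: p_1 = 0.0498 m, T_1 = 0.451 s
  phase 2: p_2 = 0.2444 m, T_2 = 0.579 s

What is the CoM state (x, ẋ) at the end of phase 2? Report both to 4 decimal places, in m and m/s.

phase 1: p=0.0498, T=0.451, ωT=1.405541, cosh=2.161484, sinh=1.916250; start (x,ẋ)=(0.119100, -0.077900) → end (x,ẋ)=(0.151692, 0.245480)
phase 2: p=0.2444, T=0.579, ωT=1.804453, cosh=3.120607, sinh=2.956043; start (x,ẋ)=(0.151692, 0.245480) → end (x,ẋ)=(0.187936, -0.088025)

x = 0.1879, ẋ = -0.0880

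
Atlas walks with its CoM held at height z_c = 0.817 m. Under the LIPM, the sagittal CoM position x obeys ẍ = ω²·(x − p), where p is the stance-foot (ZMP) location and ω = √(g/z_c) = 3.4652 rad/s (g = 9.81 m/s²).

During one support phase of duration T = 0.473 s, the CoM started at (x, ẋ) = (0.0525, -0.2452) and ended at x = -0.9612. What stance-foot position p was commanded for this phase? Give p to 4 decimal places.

ωT = 3.4652·0.473 = 1.639040; cosh(ωT) = 2.672194, sinh(ωT) = 2.478027
x(T) = p + (x₀−p)·cosh(ωT) + (ẋ₀/ω)·sinh(ωT) ⇒ p·(1 − cosh) = x(T) − x₀·cosh − (ẋ₀/ω)·sinh
numerator   = -0.9612 − (0.0525)·2.672194 − (-0.2452/3.4652)·2.478027 = -0.926143
denominator = 1 − 2.672194 = -1.672194
p = -0.926143 / -1.672194 = 0.5538

p = 0.5538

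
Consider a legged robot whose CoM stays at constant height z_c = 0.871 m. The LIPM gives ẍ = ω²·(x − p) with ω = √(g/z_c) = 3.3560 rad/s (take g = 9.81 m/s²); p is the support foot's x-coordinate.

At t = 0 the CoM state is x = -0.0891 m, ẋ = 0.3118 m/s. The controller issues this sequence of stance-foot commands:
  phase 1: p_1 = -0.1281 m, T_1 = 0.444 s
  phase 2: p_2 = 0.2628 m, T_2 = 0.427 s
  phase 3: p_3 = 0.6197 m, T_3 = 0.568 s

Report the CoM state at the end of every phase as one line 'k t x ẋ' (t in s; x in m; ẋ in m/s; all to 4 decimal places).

1 0.4440 0.1585 1.0026
2 0.8710 0.6222 1.5288
3 1.4390 2.1266 5.2833

phase 1: p=-0.1281, T=0.444, ωT=1.490064, cosh=2.331369, sinh=2.106011; start (x,ẋ)=(-0.089100, 0.311800) → end (x,ẋ)=(0.158489, 1.002564)
phase 2: p=0.2628, T=0.427, ωT=1.433012, cosh=2.214947, sinh=1.976358; start (x,ẋ)=(0.158489, 1.002564) → end (x,ẋ)=(0.622170, 1.528767)
phase 3: p=0.6197, T=0.568, ωT=1.906208, cosh=3.438086, sinh=3.289443; start (x,ẋ)=(0.622170, 1.528767) → end (x,ẋ)=(2.126639, 5.283296)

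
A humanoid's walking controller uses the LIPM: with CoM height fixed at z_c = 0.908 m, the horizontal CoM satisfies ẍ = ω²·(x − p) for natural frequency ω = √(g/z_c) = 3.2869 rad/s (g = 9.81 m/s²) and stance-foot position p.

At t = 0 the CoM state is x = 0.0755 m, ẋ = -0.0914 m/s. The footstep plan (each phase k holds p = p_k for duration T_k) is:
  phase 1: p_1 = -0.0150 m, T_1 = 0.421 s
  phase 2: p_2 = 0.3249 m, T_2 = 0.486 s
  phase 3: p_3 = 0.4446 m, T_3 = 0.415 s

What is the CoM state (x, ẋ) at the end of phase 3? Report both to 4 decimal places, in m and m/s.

x = -0.6802, ẋ = -3.5439

phase 1: p=-0.0150, T=0.421, ωT=1.383785, cosh=2.120301, sinh=1.869673; start (x,ẋ)=(0.075500, -0.091400) → end (x,ẋ)=(0.124897, 0.362366)
phase 2: p=0.3249, T=0.486, ωT=1.597433, cosh=2.571376, sinh=2.368960; start (x,ẋ)=(0.124897, 0.362366) → end (x,ẋ)=(0.071783, -0.625555)
phase 3: p=0.4446, T=0.415, ωT=1.364064, cosh=2.083839, sinh=1.828219; start (x,ẋ)=(0.071783, -0.625555) → end (x,ẋ)=(-0.680232, -3.543876)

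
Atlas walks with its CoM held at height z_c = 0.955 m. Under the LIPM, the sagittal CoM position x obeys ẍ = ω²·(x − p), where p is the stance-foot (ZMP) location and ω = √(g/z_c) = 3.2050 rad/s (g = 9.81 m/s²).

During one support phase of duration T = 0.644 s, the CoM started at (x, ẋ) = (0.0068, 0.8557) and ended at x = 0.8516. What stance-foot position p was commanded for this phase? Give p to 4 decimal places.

p = 0.0700

ωT = 3.2050·0.644 = 2.064020; cosh(ωT) = 4.002258, sinh(ωT) = 3.875316
x(T) = p + (x₀−p)·cosh(ωT) + (ẋ₀/ω)·sinh(ωT) ⇒ p·(1 − cosh) = x(T) − x₀·cosh − (ẋ₀/ω)·sinh
numerator   = 0.8516 − (0.0068)·4.002258 − (0.8557/3.2050)·3.875316 = -0.210282
denominator = 1 − 4.002258 = -3.002258
p = -0.210282 / -3.002258 = 0.0700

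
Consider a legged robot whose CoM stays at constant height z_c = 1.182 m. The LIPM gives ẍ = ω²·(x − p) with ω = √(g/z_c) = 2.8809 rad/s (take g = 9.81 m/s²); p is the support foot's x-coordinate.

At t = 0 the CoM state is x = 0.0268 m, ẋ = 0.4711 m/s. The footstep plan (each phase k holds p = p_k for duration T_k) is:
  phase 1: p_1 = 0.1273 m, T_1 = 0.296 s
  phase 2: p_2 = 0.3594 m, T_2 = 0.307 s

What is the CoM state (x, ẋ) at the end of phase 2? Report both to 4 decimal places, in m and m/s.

x = 0.1862, ẋ = -0.0888

phase 1: p=0.1273, T=0.296, ωT=0.852746, cosh=1.386162, sinh=0.959919; start (x,ẋ)=(0.026800, 0.471100) → end (x,ẋ)=(0.144962, 0.375095)
phase 2: p=0.3594, T=0.307, ωT=0.884436, cosh=1.417283, sinh=1.004336; start (x,ẋ)=(0.144962, 0.375095) → end (x,ẋ)=(0.186246, -0.088838)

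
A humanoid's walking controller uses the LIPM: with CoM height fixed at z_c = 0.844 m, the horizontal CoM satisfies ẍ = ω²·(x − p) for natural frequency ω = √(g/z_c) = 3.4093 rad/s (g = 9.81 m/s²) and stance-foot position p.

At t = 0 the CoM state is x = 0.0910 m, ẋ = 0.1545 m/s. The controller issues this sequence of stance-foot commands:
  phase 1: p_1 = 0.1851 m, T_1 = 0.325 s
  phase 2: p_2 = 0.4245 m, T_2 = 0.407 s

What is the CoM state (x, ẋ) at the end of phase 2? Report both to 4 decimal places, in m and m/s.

phase 1: p=0.1851, T=0.325, ωT=1.108023, cosh=1.679288, sinh=1.349076; start (x,ẋ)=(0.091000, 0.154500) → end (x,ẋ)=(0.088215, -0.173354)
phase 2: p=0.4245, T=0.407, ωT=1.387585, cosh=2.127422, sinh=1.877744; start (x,ẋ)=(0.088215, -0.173354) → end (x,ẋ)=(-0.386398, -2.521622)

x = -0.3864, ẋ = -2.5216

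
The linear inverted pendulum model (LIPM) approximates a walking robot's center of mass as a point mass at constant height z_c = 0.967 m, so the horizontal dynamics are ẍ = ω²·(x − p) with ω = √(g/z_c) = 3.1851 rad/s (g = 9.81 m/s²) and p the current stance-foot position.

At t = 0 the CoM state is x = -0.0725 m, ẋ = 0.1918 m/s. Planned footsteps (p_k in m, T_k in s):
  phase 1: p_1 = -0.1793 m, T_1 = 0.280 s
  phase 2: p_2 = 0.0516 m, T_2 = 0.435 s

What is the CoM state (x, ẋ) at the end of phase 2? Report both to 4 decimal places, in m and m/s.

phase 1: p=-0.1793, T=0.280, ωT=0.891828, cosh=1.424745, sinh=1.014840; start (x,ẋ)=(-0.072500, 0.191800) → end (x,ẋ)=(0.033974, 0.618483)
phase 2: p=0.0516, T=0.435, ωT=1.385518, cosh=2.123546, sinh=1.873352; start (x,ẋ)=(0.033974, 0.618483) → end (x,ẋ)=(0.377939, 1.208208)

x = 0.3779, ẋ = 1.2082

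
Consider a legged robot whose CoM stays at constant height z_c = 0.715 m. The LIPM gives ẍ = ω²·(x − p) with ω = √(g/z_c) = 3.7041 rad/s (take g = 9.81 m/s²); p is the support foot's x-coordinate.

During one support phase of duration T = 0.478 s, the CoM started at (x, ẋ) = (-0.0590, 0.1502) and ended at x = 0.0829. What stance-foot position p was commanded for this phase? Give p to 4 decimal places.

ωT = 3.7041·0.478 = 1.770560; cosh(ωT) = 3.022189, sinh(ωT) = 2.851952
x(T) = p + (x₀−p)·cosh(ωT) + (ẋ₀/ω)·sinh(ωT) ⇒ p·(1 − cosh) = x(T) − x₀·cosh − (ẋ₀/ω)·sinh
numerator   = 0.0829 − (-0.0590)·3.022189 − (0.1502/3.7041)·2.851952 = 0.145563
denominator = 1 − 3.022189 = -2.022189
p = 0.145563 / -2.022189 = -0.0720

p = -0.0720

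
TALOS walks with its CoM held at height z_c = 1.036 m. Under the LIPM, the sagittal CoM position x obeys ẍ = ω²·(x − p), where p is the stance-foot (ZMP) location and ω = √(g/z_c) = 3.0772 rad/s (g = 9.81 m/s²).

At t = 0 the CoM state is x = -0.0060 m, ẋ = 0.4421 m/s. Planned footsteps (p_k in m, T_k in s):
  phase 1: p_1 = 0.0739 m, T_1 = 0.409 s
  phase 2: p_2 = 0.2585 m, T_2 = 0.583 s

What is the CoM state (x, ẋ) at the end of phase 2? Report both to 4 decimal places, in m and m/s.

x = 0.3578, ẋ = 0.4326

phase 1: p=0.0739, T=0.409, ωT=1.258575, cosh=1.902230, sinh=1.618171; start (x,ẋ)=(-0.006000, 0.442100) → end (x,ẋ)=(0.154394, 0.443119)
phase 2: p=0.2585, T=0.583, ωT=1.794008, cosh=3.089898, sinh=2.923606; start (x,ẋ)=(0.154394, 0.443119) → end (x,ẋ)=(0.357824, 0.432598)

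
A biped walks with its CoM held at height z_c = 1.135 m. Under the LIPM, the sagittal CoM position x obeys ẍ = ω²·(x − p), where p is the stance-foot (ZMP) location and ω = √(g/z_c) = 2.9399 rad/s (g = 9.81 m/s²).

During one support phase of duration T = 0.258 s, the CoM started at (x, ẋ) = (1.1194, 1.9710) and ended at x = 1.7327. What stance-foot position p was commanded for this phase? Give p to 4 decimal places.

p = 0.9384

ωT = 2.9399·0.258 = 0.758494; cosh(ωT) = 1.301715, sinh(ωT) = 0.833344
x(T) = p + (x₀−p)·cosh(ωT) + (ẋ₀/ω)·sinh(ωT) ⇒ p·(1 − cosh) = x(T) − x₀·cosh − (ẋ₀/ω)·sinh
numerator   = 1.7327 − (1.1194)·1.301715 − (1.9710/2.9399)·0.833344 = -0.283139
denominator = 1 − 1.301715 = -0.301715
p = -0.283139 / -0.301715 = 0.9384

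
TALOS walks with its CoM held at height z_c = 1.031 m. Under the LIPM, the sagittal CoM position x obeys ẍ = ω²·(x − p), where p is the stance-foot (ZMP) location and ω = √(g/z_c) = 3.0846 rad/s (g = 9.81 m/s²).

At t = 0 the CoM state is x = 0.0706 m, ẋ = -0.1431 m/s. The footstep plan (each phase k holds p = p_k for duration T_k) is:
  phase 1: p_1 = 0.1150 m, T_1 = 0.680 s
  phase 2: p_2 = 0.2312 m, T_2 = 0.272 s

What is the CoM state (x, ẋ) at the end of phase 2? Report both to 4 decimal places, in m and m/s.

phase 1: p=0.1150, T=0.680, ωT=2.097528, cosh=4.134384, sinh=4.011624; start (x,ẋ)=(0.070600, -0.143100) → end (x,ẋ)=(-0.254673, -1.141047)
phase 2: p=0.2312, T=0.272, ωT=0.839011, cosh=1.373108, sinh=0.940970; start (x,ẋ)=(-0.254673, -1.141047) → end (x,ẋ)=(-0.784037, -2.977035)

x = -0.7840, ẋ = -2.9770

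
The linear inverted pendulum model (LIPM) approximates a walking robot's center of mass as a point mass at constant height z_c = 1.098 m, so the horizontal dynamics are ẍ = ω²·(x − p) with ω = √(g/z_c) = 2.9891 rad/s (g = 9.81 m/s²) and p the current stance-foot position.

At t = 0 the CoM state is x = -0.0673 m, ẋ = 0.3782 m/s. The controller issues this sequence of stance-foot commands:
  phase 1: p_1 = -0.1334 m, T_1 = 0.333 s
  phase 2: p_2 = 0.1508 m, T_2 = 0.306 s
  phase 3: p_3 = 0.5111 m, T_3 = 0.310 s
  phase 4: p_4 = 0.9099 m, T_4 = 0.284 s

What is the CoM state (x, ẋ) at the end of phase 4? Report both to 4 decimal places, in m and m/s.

x = 1.0001, ẋ = 1.0244

phase 1: p=-0.1334, T=0.333, ωT=0.995370, cosh=1.537656, sinh=1.168070; start (x,ẋ)=(-0.067300, 0.378200) → end (x,ẋ)=(0.116031, 0.812328)
phase 2: p=0.1508, T=0.306, ωT=0.914665, cosh=1.448294, sinh=1.047643; start (x,ẋ)=(0.116031, 0.812328) → end (x,ẋ)=(0.385155, 1.067610)
phase 3: p=0.5111, T=0.310, ωT=0.926621, cosh=1.460924, sinh=1.065035; start (x,ẋ)=(0.385155, 1.067610) → end (x,ẋ)=(0.707500, 1.158753)
phase 4: p=0.9099, T=0.284, ωT=0.848904, cosh=1.382484, sinh=0.954601; start (x,ẋ)=(0.707500, 1.158753) → end (x,ẋ)=(1.000145, 1.024430)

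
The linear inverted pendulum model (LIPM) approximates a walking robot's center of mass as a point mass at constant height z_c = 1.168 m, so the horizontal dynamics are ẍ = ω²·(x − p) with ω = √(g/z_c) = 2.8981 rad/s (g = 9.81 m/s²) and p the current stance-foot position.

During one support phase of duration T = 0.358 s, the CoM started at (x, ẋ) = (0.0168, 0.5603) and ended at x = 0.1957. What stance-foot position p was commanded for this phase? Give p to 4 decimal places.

ωT = 2.8981·0.358 = 1.037520; cosh(ωT) = 1.588271, sinh(ωT) = 1.233938
x(T) = p + (x₀−p)·cosh(ωT) + (ẋ₀/ω)·sinh(ωT) ⇒ p·(1 − cosh) = x(T) − x₀·cosh − (ẋ₀/ω)·sinh
numerator   = 0.1957 − (0.0168)·1.588271 − (0.5603/2.8981)·1.233938 = -0.069545
denominator = 1 − 1.588271 = -0.588271
p = -0.069545 / -0.588271 = 0.1182

p = 0.1182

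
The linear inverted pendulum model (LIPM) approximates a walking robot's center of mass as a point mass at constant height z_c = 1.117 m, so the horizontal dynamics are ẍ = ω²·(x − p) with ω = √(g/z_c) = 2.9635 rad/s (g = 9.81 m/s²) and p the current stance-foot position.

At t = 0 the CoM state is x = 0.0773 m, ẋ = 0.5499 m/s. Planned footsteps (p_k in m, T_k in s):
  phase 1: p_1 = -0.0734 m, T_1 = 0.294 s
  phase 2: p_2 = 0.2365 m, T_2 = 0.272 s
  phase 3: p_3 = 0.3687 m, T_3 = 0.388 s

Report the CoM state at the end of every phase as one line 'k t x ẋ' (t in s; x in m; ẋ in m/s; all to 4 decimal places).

1 0.2940 0.3211 1.2124
2 0.5660 0.7168 1.8528
3 0.9540 1.8615 4.6841

phase 1: p=-0.0734, T=0.294, ωT=0.871269, cosh=1.404181, sinh=0.985761; start (x,ẋ)=(0.077300, 0.549900) → end (x,ẋ)=(0.321125, 1.212399)
phase 2: p=0.2365, T=0.272, ωT=0.806072, cosh=1.342852, sinh=0.896243; start (x,ẋ)=(0.321125, 1.212399) → end (x,ẋ)=(0.716802, 1.852840)
phase 3: p=0.3687, T=0.388, ωT=1.149838, cosh=1.737185, sinh=1.420497; start (x,ẋ)=(0.716802, 1.852840) → end (x,ẋ)=(1.861541, 4.684111)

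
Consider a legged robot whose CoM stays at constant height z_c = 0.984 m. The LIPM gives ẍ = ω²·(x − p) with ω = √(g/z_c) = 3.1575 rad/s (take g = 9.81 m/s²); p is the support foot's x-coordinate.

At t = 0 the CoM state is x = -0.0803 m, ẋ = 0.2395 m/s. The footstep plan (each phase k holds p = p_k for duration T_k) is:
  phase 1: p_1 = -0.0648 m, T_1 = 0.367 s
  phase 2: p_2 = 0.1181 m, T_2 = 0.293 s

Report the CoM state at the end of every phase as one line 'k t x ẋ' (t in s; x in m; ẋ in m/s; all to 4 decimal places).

1 0.3670 0.0170 0.3488
2 0.6600 0.0880 0.1698

phase 1: p=-0.0648, T=0.367, ωT=1.158802, cosh=1.749989, sinh=1.436127; start (x,ẋ)=(-0.080300, 0.239500) → end (x,ẋ)=(0.017007, 0.348836)
phase 2: p=0.1181, T=0.293, ωT=0.925148, cosh=1.459357, sinh=1.062884; start (x,ẋ)=(0.017007, 0.348836) → end (x,ẋ)=(0.087995, 0.169803)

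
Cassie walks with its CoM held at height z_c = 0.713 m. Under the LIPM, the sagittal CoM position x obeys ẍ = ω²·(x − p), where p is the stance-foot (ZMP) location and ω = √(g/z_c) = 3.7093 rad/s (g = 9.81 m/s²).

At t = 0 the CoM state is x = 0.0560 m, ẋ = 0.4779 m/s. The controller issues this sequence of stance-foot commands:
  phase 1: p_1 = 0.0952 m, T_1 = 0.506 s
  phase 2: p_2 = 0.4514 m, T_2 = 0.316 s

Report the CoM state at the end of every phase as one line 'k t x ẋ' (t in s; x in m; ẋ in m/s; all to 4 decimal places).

phase 1: p=0.0952, T=0.506, ωT=1.876906, cosh=3.343161, sinh=3.190098; start (x,ẋ)=(0.056000, 0.477900) → end (x,ẋ)=(0.375155, 1.133842)
phase 2: p=0.4514, T=0.316, ωT=1.172139, cosh=1.769298, sinh=1.459594; start (x,ẋ)=(0.375155, 1.133842) → end (x,ẋ)=(0.762662, 1.593307)

1 0.5060 0.3752 1.1338
2 0.8220 0.7627 1.5933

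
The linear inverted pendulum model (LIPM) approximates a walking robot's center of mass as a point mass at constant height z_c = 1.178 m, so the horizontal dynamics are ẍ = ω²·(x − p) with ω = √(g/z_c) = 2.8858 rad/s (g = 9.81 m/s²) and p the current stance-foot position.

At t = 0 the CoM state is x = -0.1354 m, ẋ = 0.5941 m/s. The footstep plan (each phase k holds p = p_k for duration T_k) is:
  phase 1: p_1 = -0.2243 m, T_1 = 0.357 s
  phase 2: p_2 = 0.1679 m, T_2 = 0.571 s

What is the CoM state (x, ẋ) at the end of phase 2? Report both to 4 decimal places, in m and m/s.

phase 1: p=-0.2243, T=0.357, ωT=1.030231, cosh=1.579318, sinh=1.222394; start (x,ẋ)=(-0.135400, 0.594100) → end (x,ẋ)=(0.167756, 1.251875)
phase 2: p=0.1679, T=0.571, ωT=1.647792, cosh=2.693984, sinh=2.501510; start (x,ẋ)=(0.167756, 1.251875) → end (x,ẋ)=(1.252679, 3.371491)

x = 1.2527, ẋ = 3.3715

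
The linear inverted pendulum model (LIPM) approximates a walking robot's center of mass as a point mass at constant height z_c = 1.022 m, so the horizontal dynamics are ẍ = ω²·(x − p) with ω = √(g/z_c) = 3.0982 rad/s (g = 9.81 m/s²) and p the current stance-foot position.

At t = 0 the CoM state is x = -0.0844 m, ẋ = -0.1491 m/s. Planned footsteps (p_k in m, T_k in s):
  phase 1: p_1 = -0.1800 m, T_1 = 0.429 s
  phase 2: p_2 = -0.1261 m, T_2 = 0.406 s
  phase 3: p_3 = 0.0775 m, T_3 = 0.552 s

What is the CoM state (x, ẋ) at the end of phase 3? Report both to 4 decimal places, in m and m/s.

x = 0.7160, ẋ = 2.0948

phase 1: p=-0.1800, T=0.429, ωT=1.329128, cosh=2.021228, sinh=1.756519; start (x,ẋ)=(-0.084400, -0.149100) → end (x,ẋ)=(-0.071303, 0.218895)
phase 2: p=-0.1261, T=0.406, ωT=1.257869, cosh=1.901088, sinh=1.616829; start (x,ẋ)=(-0.071303, 0.218895) → end (x,ẋ)=(0.092307, 0.690633)
phase 3: p=0.0775, T=0.552, ωT=1.710206, cosh=2.855466, sinh=2.674637; start (x,ẋ)=(0.092307, 0.690633) → end (x,ẋ)=(0.715996, 2.094779)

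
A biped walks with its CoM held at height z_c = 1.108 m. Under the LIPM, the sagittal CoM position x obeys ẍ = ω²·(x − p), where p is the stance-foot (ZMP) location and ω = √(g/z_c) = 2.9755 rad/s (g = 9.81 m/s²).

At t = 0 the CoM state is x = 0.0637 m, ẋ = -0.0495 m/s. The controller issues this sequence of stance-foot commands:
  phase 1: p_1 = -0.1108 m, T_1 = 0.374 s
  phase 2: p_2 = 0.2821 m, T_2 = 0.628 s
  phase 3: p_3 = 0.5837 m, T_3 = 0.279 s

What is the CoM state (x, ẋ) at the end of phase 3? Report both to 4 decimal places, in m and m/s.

phase 1: p=-0.1108, T=0.374, ωT=1.112837, cosh=1.685802, sinh=1.357177; start (x,ẋ)=(0.063700, -0.049500) → end (x,ẋ)=(0.160795, 0.621233)
phase 2: p=0.2821, T=0.628, ωT=1.868614, cosh=3.316824, sinh=3.162486; start (x,ẋ)=(0.160795, 0.621233) → end (x,ẋ)=(0.540024, 0.919039)
phase 3: p=0.5837, T=0.279, ωT=0.830164, cosh=1.364837, sinh=0.928859; start (x,ẋ)=(0.540024, 0.919039) → end (x,ẋ)=(0.810985, 1.133624)

x = 0.8110, ẋ = 1.1336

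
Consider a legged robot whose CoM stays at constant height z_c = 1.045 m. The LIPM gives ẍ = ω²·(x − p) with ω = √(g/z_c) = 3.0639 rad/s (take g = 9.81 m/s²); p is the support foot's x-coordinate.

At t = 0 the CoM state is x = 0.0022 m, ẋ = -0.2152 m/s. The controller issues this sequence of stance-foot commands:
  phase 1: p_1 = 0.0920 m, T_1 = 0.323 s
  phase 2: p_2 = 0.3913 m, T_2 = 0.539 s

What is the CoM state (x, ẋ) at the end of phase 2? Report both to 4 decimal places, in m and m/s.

x = -1.5410, ẋ = -5.7402

phase 1: p=0.0920, T=0.323, ωT=0.989640, cosh=1.530988, sinh=1.159277; start (x,ẋ)=(0.002200, -0.215200) → end (x,ẋ)=(-0.126907, -0.648430)
phase 2: p=0.3913, T=0.539, ωT=1.651442, cosh=2.703134, sinh=2.511361; start (x,ẋ)=(-0.126907, -0.648430) → end (x,ẋ)=(-1.540976, -5.740168)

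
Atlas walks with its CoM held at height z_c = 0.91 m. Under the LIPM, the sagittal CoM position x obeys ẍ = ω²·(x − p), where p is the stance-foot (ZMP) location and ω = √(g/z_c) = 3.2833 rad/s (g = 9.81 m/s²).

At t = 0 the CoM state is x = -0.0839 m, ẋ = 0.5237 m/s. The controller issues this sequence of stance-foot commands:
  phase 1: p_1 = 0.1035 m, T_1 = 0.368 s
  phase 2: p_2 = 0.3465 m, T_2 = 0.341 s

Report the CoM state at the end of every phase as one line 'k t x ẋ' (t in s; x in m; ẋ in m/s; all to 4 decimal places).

1 0.3680 0.0050 0.0168
2 0.7090 -0.2254 -1.5061

phase 1: p=0.1035, T=0.368, ωT=1.208254, cosh=1.823177, sinh=1.524459; start (x,ẋ)=(-0.083900, 0.523700) → end (x,ẋ)=(0.004994, 0.016813)
phase 2: p=0.3465, T=0.341, ωT=1.119605, cosh=1.695027, sinh=1.368618; start (x,ẋ)=(0.004994, 0.016813) → end (x,ẋ)=(-0.225353, -1.506087)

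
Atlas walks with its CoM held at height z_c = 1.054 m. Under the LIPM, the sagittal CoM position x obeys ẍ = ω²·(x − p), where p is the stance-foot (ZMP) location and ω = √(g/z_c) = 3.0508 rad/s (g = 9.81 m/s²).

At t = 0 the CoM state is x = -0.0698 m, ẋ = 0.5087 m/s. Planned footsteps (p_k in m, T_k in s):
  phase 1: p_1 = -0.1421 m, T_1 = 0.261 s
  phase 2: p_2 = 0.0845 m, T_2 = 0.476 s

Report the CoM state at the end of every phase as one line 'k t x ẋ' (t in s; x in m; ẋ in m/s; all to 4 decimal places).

1 0.2610 0.1016 0.8735
2 0.7370 0.7012 2.0735

phase 1: p=-0.1421, T=0.261, ωT=0.796259, cosh=1.334122, sinh=0.883109; start (x,ẋ)=(-0.069800, 0.508700) → end (x,ẋ)=(0.101609, 0.873457)
phase 2: p=0.0845, T=0.476, ωT=1.452181, cosh=2.253240, sinh=2.019181; start (x,ẋ)=(0.101609, 0.873457) → end (x,ẋ)=(0.701152, 2.073505)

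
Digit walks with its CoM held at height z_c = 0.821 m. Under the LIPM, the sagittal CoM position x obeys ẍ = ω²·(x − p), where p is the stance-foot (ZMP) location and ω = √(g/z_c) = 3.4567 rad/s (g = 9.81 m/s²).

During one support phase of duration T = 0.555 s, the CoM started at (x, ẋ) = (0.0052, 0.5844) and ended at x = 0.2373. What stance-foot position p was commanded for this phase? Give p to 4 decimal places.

p = 0.1388

ωT = 3.4567·0.555 = 1.918469; cosh(ωT) = 3.478676, sinh(ωT) = 3.331844
x(T) = p + (x₀−p)·cosh(ωT) + (ẋ₀/ω)·sinh(ωT) ⇒ p·(1 − cosh) = x(T) − x₀·cosh − (ẋ₀/ω)·sinh
numerator   = 0.2373 − (0.0052)·3.478676 − (0.5844/3.4567)·3.331844 = -0.344081
denominator = 1 − 3.478676 = -2.478676
p = -0.344081 / -2.478676 = 0.1388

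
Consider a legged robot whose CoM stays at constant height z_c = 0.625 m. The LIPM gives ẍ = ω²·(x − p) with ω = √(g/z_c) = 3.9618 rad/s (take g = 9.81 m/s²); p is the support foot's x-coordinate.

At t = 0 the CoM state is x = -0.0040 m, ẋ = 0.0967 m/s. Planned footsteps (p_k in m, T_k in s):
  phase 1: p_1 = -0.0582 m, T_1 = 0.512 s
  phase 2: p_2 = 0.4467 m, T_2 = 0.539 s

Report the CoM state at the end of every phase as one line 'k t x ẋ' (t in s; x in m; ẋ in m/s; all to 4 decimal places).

1 0.5120 0.2426 1.1760
2 1.0510 0.8092 1.6708

phase 1: p=-0.0582, T=0.512, ωT=2.028442, cosh=3.866885, sinh=3.735345; start (x,ẋ)=(-0.004000, 0.096700) → end (x,ẋ)=(0.242558, 1.176017)
phase 2: p=0.4467, T=0.539, ωT=2.135410, cosh=4.289356, sinh=4.171160; start (x,ẋ)=(0.242558, 1.176017) → end (x,ẋ)=(0.809224, 1.670844)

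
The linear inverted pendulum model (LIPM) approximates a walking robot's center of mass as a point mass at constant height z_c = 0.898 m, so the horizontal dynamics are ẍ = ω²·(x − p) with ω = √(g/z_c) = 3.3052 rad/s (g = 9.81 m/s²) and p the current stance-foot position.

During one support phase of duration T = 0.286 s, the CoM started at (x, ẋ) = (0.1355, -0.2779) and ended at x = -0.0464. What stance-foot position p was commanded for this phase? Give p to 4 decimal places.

ωT = 3.3052·0.286 = 0.945287; cosh(ωT) = 1.481060, sinh(ωT) = 1.092492
x(T) = p + (x₀−p)·cosh(ωT) + (ẋ₀/ω)·sinh(ωT) ⇒ p·(1 − cosh) = x(T) − x₀·cosh − (ẋ₀/ω)·sinh
numerator   = -0.0464 − (0.1355)·1.481060 − (-0.2779/3.3052)·1.092492 = -0.155227
denominator = 1 − 1.481060 = -0.481060
p = -0.155227 / -0.481060 = 0.3227

p = 0.3227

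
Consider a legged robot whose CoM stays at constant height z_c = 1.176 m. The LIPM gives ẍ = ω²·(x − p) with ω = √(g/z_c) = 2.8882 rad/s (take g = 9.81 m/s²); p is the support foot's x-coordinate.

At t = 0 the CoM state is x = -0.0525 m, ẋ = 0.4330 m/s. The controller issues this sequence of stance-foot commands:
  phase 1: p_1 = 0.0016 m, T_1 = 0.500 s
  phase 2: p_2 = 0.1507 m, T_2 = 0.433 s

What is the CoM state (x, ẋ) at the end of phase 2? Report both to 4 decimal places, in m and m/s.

x = 0.5712, ẋ = 1.3777

phase 1: p=0.0016, T=0.500, ωT=1.444100, cosh=2.236997, sinh=2.001039; start (x,ẋ)=(-0.052500, 0.433000) → end (x,ẋ)=(0.180575, 0.655954)
phase 2: p=0.1507, T=0.433, ωT=1.250591, cosh=1.889370, sinh=1.603035; start (x,ẋ)=(0.180575, 0.655954) → end (x,ẋ)=(0.571218, 1.377658)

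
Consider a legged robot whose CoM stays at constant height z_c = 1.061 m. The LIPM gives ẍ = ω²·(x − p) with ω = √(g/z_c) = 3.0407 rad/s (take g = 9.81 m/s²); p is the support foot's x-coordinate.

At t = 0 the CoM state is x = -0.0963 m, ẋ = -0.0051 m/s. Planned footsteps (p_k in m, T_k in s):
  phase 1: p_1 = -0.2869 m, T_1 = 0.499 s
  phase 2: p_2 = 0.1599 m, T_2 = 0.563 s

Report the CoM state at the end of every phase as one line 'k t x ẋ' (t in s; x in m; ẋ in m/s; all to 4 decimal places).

1 0.4990 0.1649 1.2456
2 1.0620 1.2719 3.6035

phase 1: p=-0.2869, T=0.499, ωT=1.517309, cosh=2.389620, sinh=2.170319; start (x,ẋ)=(-0.096300, -0.005100) → end (x,ẋ)=(0.164921, 1.245637)
phase 2: p=0.1599, T=0.563, ωT=1.711914, cosh=2.860037, sinh=2.679517; start (x,ẋ)=(0.164921, 1.245637) → end (x,ẋ)=(1.271939, 3.603482)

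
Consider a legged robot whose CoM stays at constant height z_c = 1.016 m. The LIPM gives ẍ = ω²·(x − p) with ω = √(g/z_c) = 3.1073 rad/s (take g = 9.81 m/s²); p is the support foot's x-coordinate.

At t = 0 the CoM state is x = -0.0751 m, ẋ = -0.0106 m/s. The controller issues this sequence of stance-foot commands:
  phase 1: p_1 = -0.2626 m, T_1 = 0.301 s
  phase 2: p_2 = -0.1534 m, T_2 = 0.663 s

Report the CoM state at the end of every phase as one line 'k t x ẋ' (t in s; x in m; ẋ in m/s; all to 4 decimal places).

phase 1: p=-0.2626, T=0.301, ωT=0.935297, cosh=1.470220, sinh=1.077751; start (x,ẋ)=(-0.075100, -0.010600) → end (x,ẋ)=(0.009390, 0.612334)
phase 2: p=-0.1534, T=0.663, ωT=2.060140, cosh=3.987252, sinh=3.859816; start (x,ẋ)=(0.009390, 0.612334) → end (x,ẋ)=(1.256310, 4.393963)

1 0.3010 0.0094 0.6123
2 0.9640 1.2563 4.3940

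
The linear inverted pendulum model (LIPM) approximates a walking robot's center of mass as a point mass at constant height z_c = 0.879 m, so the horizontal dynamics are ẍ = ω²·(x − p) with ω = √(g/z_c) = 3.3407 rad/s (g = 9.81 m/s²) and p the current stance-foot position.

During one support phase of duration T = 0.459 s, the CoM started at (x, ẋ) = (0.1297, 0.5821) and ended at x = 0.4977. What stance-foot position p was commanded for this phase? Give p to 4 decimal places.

p = 0.1416

ωT = 3.3407·0.459 = 1.533381; cosh(ωT) = 2.424812, sinh(ωT) = 2.209007
x(T) = p + (x₀−p)·cosh(ωT) + (ẋ₀/ω)·sinh(ωT) ⇒ p·(1 − cosh) = x(T) − x₀·cosh − (ẋ₀/ω)·sinh
numerator   = 0.4977 − (0.1297)·2.424812 − (0.5821/3.3407)·2.209007 = -0.201706
denominator = 1 − 2.424812 = -1.424812
p = -0.201706 / -1.424812 = 0.1416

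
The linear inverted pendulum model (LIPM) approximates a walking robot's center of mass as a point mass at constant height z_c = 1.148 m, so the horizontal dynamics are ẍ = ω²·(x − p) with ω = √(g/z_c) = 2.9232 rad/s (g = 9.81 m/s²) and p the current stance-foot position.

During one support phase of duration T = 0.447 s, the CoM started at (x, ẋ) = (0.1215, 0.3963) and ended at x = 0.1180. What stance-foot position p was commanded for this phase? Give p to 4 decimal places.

p = 0.3613

ωT = 2.9232·0.447 = 1.306670; cosh(ωT) = 1.982287, sinh(ωT) = 1.711567
x(T) = p + (x₀−p)·cosh(ωT) + (ẋ₀/ω)·sinh(ωT) ⇒ p·(1 − cosh) = x(T) − x₀·cosh − (ẋ₀/ω)·sinh
numerator   = 0.1180 − (0.1215)·1.982287 − (0.3963/2.9232)·1.711567 = -0.354886
denominator = 1 − 1.982287 = -0.982287
p = -0.354886 / -0.982287 = 0.3613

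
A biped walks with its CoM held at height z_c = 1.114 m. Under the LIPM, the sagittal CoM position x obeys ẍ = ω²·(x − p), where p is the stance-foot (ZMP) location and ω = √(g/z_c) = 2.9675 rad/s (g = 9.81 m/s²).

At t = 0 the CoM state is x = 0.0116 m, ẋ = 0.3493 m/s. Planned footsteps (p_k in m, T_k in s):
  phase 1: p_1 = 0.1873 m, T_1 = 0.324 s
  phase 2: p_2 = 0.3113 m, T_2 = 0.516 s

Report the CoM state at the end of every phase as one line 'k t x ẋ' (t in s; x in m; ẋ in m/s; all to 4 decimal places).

1 0.3240 0.0554 -0.0586
2 0.8400 -0.3516 -1.8156

phase 1: p=0.1873, T=0.324, ωT=0.961470, cosh=1.498934, sinh=1.116604; start (x,ẋ)=(0.011600, 0.349300) → end (x,ẋ)=(0.055371, -0.058608)
phase 2: p=0.3113, T=0.516, ωT=1.531230, cosh=2.420065, sinh=2.203796; start (x,ẋ)=(0.055371, -0.058608) → end (x,ẋ)=(-0.351590, -1.815550)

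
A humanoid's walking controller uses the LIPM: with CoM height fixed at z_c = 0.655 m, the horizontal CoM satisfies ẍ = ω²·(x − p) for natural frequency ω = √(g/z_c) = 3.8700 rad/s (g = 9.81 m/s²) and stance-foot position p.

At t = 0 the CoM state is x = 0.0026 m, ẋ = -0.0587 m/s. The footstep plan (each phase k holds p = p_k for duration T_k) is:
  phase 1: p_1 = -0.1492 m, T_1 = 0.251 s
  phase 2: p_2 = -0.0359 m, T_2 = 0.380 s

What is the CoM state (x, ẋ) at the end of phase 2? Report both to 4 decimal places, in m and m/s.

x = 0.4972, ẋ = 2.1075

phase 1: p=-0.1492, T=0.251, ωT=0.971370, cosh=1.510062, sinh=1.131498; start (x,ẋ)=(0.002600, -0.058700) → end (x,ẋ)=(0.062865, 0.576076)
phase 2: p=-0.0359, T=0.380, ωT=1.470600, cosh=2.290817, sinh=2.061029; start (x,ẋ)=(0.062865, 0.576076) → end (x,ẋ)=(0.497151, 2.107452)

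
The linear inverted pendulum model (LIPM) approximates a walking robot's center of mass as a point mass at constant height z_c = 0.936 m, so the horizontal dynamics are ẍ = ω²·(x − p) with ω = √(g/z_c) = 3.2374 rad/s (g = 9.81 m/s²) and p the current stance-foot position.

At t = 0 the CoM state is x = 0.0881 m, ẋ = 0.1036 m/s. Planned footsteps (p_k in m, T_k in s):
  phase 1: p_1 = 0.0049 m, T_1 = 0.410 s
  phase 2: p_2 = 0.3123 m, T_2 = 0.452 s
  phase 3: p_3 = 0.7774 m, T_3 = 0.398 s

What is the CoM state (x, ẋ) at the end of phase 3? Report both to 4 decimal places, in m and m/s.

x = 0.8556, ẋ = 0.7291

phase 1: p=0.0049, T=0.410, ωT=1.327334, cosh=2.018080, sinh=1.752897; start (x,ẋ)=(0.088100, 0.103600) → end (x,ẋ)=(0.228899, 0.681219)
phase 2: p=0.3123, T=0.452, ωT=1.463305, cosh=2.275842, sinh=2.044372; start (x,ẋ)=(0.228899, 0.681219) → end (x,ẋ)=(0.552672, 0.998359)
phase 3: p=0.7774, T=0.398, ωT=1.288485, cosh=1.951488, sinh=1.675800; start (x,ẋ)=(0.552672, 0.998359) → end (x,ẋ)=(0.855633, 0.729081)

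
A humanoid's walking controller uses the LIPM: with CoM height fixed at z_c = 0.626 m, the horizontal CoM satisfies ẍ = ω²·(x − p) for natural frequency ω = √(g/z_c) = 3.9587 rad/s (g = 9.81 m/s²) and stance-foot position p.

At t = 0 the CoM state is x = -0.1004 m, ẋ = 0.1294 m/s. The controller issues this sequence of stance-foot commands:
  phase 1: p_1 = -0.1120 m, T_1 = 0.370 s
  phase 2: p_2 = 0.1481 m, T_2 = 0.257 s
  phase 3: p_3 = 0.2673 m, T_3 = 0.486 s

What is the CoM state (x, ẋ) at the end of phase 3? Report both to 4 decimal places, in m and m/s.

phase 1: p=-0.1120, T=0.370, ωT=1.464719, cosh=2.278735, sinh=2.047592; start (x,ẋ)=(-0.100400, 0.129400) → end (x,ẋ)=(-0.018636, 0.388896)
phase 2: p=0.1481, T=0.257, ωT=1.017386, cosh=1.563747, sinh=1.202208; start (x,ẋ)=(-0.018636, 0.388896) → end (x,ẋ)=(0.005470, -0.185392)
phase 3: p=0.2673, T=0.486, ωT=1.923928, cosh=3.496919, sinh=3.350887; start (x,ẋ)=(0.005470, -0.185392) → end (x,ẋ)=(-0.805226, -4.121519)

x = -0.8052, ẋ = -4.1215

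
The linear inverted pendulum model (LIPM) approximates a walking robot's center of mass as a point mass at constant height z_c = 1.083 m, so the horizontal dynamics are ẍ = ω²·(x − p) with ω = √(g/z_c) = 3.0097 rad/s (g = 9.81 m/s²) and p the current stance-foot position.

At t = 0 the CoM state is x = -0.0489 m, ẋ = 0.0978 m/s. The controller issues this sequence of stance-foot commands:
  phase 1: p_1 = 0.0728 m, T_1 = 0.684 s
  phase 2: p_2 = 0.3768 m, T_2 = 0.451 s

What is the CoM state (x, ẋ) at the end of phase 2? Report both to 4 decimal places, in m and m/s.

x = -1.6136, ẋ = -5.7397

phase 1: p=0.0728, T=0.684, ωT=2.058635, cosh=3.981447, sinh=3.853819; start (x,ẋ)=(-0.048900, 0.097800) → end (x,ẋ)=(-0.286513, -1.022193)
phase 2: p=0.3768, T=0.451, ωT=1.357375, cosh=2.071657, sinh=1.814321; start (x,ẋ)=(-0.286513, -1.022193) → end (x,ẋ)=(-1.613559, -5.739693)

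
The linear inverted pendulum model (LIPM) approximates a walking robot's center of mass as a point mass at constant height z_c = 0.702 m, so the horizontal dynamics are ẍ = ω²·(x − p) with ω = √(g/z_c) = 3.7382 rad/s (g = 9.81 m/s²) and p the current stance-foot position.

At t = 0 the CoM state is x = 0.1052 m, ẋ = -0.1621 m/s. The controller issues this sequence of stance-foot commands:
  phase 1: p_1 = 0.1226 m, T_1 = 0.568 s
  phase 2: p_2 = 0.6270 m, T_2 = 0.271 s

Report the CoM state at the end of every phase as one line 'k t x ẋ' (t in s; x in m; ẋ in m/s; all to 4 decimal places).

1 0.5680 -0.1298 -0.9551
2 0.8390 -0.8579 -4.8706

phase 1: p=0.1226, T=0.568, ωT=2.123298, cosh=4.239146, sinh=4.119510; start (x,ẋ)=(0.105200, -0.162100) → end (x,ẋ)=(-0.129796, -0.955118)
phase 2: p=0.6270, T=0.271, ωT=1.013052, cosh=1.558551, sinh=1.195442; start (x,ẋ)=(-0.129796, -0.955118) → end (x,ẋ)=(-0.857943, -4.870572)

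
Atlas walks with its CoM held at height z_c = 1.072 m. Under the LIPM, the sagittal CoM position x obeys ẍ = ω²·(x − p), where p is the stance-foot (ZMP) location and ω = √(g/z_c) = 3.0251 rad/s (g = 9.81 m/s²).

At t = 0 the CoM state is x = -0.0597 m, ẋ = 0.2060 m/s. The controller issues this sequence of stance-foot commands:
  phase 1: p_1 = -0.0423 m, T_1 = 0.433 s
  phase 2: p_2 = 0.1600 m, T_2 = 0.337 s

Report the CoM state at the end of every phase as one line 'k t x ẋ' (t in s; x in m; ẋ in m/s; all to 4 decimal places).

phase 1: p=-0.0423, T=0.433, ωT=1.309868, cosh=1.987771, sinh=1.717915; start (x,ẋ)=(-0.059700, 0.206000) → end (x,ẋ)=(0.040098, 0.319055)
phase 2: p=0.1600, T=0.337, ωT=1.019459, cosh=1.566242, sinh=1.205452; start (x,ẋ)=(0.040098, 0.319055) → end (x,ẋ)=(0.099342, 0.062480)

1 0.4330 0.0401 0.3191
2 0.7700 0.0993 0.0625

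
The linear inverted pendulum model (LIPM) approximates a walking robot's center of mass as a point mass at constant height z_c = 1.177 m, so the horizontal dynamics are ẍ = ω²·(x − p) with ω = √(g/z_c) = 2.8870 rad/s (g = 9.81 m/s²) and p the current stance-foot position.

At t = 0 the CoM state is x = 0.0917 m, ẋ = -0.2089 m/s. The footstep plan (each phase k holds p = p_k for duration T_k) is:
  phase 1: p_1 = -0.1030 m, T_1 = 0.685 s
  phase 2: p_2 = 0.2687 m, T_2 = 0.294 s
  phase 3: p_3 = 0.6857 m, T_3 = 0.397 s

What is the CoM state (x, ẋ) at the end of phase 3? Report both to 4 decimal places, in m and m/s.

phase 1: p=-0.1030, T=0.685, ωT=1.977595, cosh=3.681873, sinh=3.543472; start (x,ẋ)=(0.091700, -0.208900) → end (x,ẋ)=(0.357459, 1.222638)
phase 2: p=0.2687, T=0.294, ωT=0.848778, cosh=1.382364, sinh=0.954426; start (x,ẋ)=(0.357459, 1.222638) → end (x,ẋ)=(0.795595, 1.934700)
phase 3: p=0.6857, T=0.397, ωT=1.146139, cosh=1.731942, sinh=1.414080; start (x,ẋ)=(0.795595, 1.934700) → end (x,ẋ)=(1.823666, 3.799429)

x = 1.8237, ẋ = 3.7994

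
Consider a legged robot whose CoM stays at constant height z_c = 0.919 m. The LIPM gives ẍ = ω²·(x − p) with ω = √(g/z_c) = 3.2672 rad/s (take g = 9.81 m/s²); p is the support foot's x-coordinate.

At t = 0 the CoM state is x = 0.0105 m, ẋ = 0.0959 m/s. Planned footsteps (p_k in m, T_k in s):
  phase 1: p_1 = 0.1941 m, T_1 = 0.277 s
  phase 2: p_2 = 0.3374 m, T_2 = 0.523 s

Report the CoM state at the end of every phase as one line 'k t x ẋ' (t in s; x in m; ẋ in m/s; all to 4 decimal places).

1 0.2770 -0.0396 -0.4822
2 0.8000 -1.1318 -4.6644

phase 1: p=0.1941, T=0.277, ωT=0.905014, cosh=1.438252, sinh=1.033716; start (x,ẋ)=(0.010500, 0.095900) → end (x,ẋ)=(-0.039621, -0.482154)
phase 2: p=0.3374, T=0.523, ωT=1.708746, cosh=2.851562, sinh=2.670469; start (x,ẋ)=(-0.039621, -0.482154) → end (x,ẋ)=(-1.131791, -4.664384)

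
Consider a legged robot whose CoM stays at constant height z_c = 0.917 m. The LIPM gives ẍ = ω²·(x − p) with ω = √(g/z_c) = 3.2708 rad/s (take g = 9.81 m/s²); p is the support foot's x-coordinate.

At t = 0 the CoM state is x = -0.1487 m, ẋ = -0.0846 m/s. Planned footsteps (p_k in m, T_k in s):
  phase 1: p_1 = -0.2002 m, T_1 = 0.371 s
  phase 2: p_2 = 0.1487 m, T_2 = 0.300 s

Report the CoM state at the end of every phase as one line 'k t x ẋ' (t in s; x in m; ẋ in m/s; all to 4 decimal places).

phase 1: p=-0.2002, T=0.371, ωT=1.213467, cosh=1.831148, sinh=1.533983; start (x,ẋ)=(-0.148700, -0.084600) → end (x,ẋ)=(-0.145573, 0.103478)
phase 2: p=0.1487, T=0.300, ωT=0.981240, cosh=1.521304, sinh=1.146458; start (x,ẋ)=(-0.145573, 0.103478) → end (x,ẋ)=(-0.262708, -0.946052)

1 0.3710 -0.1456 0.1035
2 0.6710 -0.2627 -0.9461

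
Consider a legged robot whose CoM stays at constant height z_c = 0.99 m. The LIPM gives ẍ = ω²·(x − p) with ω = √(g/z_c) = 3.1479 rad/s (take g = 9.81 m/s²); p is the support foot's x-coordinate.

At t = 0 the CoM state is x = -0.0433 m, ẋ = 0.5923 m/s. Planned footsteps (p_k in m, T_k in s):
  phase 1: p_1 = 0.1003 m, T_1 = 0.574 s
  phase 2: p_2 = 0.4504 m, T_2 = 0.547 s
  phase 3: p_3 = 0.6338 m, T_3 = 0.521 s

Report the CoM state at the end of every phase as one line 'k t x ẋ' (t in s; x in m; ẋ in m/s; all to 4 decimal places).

1 0.5740 0.2088 0.5129
2 1.1210 0.1941 -0.5791
3 1.6420 -0.9985 -4.9823

phase 1: p=0.1003, T=0.574, ωT=1.806895, cosh=3.127832, sinh=2.963669; start (x,ẋ)=(-0.043300, 0.592300) → end (x,ẋ)=(0.208779, 0.512923)
phase 2: p=0.4504, T=0.547, ωT=1.721901, cosh=2.886941, sinh=2.708215; start (x,ẋ)=(0.208779, 0.512923) → end (x,ẋ)=(0.194134, -0.579088)
phase 3: p=0.6338, T=0.521, ωT=1.640056, cosh=2.674713, sinh=2.480744; start (x,ẋ)=(0.194134, -0.579088) → end (x,ẋ)=(-0.998538, -4.982305)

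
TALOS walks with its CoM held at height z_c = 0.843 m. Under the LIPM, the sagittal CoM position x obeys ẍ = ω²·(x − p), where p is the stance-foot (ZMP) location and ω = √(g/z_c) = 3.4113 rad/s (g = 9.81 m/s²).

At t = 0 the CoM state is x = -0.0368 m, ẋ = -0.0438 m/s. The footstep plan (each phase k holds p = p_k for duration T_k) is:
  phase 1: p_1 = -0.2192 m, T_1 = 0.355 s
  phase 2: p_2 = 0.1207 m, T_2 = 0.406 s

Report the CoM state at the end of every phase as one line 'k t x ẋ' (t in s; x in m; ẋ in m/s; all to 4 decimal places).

phase 1: p=-0.2192, T=0.355, ωT=1.211011, cosh=1.827387, sinh=1.529491; start (x,ẋ)=(-0.036800, -0.043800) → end (x,ẋ)=(0.094477, 0.871642)
phase 2: p=0.1207, T=0.406, ωT=1.384988, cosh=2.122552, sinh=1.872225; start (x,ẋ)=(0.094477, 0.871642) → end (x,ẋ)=(0.543425, 1.682628)

1 0.3550 0.0945 0.8716
2 0.7610 0.5434 1.6826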